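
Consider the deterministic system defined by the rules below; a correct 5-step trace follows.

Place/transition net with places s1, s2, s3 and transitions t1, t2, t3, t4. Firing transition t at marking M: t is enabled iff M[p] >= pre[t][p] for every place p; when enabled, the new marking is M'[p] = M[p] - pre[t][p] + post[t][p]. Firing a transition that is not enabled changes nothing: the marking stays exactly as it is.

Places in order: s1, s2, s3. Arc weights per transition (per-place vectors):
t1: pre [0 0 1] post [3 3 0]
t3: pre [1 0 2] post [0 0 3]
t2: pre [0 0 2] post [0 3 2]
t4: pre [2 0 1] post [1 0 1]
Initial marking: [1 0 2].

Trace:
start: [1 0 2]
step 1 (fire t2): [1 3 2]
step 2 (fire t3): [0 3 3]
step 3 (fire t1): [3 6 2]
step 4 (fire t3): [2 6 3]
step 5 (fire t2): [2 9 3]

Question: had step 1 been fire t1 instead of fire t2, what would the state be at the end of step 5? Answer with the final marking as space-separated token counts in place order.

(re-executing from step 1 with the substitution; state before step 1: [1 0 2])
step 1 (fire t1): [4 3 1]
step 2 (fire t3): [4 3 1]
step 3 (fire t1): [7 6 0]
step 4 (fire t3): [7 6 0]
step 5 (fire t2): [7 6 0]

7 6 0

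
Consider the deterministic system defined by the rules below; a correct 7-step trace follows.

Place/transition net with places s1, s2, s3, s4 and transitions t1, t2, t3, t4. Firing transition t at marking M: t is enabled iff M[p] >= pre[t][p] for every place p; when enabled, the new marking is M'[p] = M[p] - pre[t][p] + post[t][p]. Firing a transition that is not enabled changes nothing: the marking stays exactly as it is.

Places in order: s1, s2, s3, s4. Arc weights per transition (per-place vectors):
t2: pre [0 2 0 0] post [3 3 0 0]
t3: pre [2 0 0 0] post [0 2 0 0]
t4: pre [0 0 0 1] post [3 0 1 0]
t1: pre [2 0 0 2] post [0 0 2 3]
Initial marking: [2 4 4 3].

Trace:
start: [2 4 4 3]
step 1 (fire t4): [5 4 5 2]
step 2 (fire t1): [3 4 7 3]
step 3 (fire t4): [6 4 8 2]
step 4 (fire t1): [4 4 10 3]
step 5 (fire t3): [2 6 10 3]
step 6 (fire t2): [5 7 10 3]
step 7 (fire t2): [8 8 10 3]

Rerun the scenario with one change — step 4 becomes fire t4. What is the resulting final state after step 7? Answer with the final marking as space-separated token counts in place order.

13 8 9 1

(re-executing from step 4 with the substitution; state before step 4: [6 4 8 2])
step 4 (fire t4): [9 4 9 1]
step 5 (fire t3): [7 6 9 1]
step 6 (fire t2): [10 7 9 1]
step 7 (fire t2): [13 8 9 1]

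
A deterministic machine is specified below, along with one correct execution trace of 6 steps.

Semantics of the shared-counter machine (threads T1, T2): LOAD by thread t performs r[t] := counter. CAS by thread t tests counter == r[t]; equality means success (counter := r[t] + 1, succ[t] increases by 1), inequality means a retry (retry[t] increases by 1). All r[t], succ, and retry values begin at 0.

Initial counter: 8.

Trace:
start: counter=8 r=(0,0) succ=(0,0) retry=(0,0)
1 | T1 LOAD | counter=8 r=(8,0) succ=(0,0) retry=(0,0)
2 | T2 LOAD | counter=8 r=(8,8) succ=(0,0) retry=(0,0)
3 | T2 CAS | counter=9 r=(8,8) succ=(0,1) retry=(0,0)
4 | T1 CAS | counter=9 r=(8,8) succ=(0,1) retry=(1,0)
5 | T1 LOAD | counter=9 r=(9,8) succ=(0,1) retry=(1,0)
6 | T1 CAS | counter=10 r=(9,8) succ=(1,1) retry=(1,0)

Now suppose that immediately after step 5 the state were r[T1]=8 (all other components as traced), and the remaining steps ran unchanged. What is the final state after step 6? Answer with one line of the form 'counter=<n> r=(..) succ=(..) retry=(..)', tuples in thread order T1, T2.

state after step 5 := counter=9 r=(8,8) succ=(0,1) retry=(1,0)
6 | T1 CAS | counter=9 r=(8,8) succ=(0,1) retry=(2,0)

counter=9 r=(8,8) succ=(0,1) retry=(2,0)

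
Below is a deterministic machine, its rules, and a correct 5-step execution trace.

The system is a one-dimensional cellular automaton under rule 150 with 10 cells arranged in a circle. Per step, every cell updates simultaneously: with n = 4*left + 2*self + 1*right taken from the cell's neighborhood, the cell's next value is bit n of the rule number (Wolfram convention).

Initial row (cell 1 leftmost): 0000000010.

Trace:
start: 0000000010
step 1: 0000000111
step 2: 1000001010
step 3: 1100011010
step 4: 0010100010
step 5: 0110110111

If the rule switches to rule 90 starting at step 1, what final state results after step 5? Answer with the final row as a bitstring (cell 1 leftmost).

0100010000

(re-executing steps 1..5 under rule 90; state before step 1: 0000000010)
step 1: 0000000101
step 2: 1000001000
step 3: 0100010101
step 4: 0010100000
step 5: 0100010000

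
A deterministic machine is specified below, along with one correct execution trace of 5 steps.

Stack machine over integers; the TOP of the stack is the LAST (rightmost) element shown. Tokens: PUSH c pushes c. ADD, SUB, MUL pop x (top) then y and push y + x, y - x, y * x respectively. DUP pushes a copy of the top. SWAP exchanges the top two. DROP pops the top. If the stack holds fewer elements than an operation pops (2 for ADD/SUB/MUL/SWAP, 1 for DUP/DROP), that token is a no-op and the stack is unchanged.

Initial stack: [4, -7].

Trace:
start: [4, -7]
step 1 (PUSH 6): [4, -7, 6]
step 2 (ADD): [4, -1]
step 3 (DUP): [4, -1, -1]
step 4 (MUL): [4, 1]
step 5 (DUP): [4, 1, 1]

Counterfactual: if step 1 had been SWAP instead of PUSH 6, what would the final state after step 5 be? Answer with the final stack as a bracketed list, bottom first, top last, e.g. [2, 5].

(re-executing from step 1 with the substitution; state before step 1: [4, -7])
step 1 (SWAP): [-7, 4]
step 2 (ADD): [-3]
step 3 (DUP): [-3, -3]
step 4 (MUL): [9]
step 5 (DUP): [9, 9]

[9, 9]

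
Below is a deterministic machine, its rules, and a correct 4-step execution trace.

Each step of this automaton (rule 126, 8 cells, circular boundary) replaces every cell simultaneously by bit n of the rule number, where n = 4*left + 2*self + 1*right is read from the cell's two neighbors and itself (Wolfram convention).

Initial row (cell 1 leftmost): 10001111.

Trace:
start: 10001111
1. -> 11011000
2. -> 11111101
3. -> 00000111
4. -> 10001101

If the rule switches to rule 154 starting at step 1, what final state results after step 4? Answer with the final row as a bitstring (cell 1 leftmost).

(re-executing steps 1..4 under rule 154; state before step 1: 10001111)
1. -> 01011111
2. -> 00011110
3. -> 00111101
4. -> 11111000

11111000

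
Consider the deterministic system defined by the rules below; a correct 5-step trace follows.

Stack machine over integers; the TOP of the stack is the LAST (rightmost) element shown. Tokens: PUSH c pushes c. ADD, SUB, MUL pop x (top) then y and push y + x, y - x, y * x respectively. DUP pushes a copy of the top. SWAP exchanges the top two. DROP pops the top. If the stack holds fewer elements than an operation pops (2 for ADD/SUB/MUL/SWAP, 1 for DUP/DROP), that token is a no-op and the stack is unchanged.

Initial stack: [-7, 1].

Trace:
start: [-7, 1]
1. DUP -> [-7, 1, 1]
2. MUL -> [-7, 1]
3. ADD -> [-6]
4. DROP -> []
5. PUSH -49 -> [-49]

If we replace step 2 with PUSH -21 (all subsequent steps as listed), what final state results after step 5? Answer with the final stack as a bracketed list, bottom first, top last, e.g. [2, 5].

(re-executing from step 2 with the substitution; state before step 2: [-7, 1, 1])
2. PUSH -21 -> [-7, 1, 1, -21]
3. ADD -> [-7, 1, -20]
4. DROP -> [-7, 1]
5. PUSH -49 -> [-7, 1, -49]

[-7, 1, -49]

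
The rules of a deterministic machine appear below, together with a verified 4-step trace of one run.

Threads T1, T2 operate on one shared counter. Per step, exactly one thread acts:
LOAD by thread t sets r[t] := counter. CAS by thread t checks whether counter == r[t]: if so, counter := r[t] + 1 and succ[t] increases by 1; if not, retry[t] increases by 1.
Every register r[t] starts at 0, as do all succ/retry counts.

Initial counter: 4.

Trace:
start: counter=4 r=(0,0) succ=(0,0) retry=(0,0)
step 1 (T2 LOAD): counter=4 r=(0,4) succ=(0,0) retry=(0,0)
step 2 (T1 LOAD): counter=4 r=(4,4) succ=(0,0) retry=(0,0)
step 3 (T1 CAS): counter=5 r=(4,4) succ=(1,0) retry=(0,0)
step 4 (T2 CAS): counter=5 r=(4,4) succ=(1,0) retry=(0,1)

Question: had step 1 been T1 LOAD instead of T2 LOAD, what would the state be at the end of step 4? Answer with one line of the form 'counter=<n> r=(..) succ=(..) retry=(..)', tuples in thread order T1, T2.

(re-executing from step 1 with the substitution; state before step 1: counter=4 r=(0,0) succ=(0,0) retry=(0,0))
step 1 (T1 LOAD): counter=4 r=(4,0) succ=(0,0) retry=(0,0)
step 2 (T1 LOAD): counter=4 r=(4,0) succ=(0,0) retry=(0,0)
step 3 (T1 CAS): counter=5 r=(4,0) succ=(1,0) retry=(0,0)
step 4 (T2 CAS): counter=5 r=(4,0) succ=(1,0) retry=(0,1)

counter=5 r=(4,0) succ=(1,0) retry=(0,1)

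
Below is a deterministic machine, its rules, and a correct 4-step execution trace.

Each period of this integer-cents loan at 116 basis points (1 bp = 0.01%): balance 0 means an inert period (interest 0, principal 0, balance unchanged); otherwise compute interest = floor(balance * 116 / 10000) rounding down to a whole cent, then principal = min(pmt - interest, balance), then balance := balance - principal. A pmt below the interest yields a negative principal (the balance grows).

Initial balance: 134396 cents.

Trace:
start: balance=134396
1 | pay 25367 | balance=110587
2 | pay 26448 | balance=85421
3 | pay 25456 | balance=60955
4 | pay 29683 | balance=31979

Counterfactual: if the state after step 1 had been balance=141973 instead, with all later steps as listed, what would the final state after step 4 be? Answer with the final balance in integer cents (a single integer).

state after step 1 := balance=141973
2 | pay 26448 | balance=117171
3 | pay 25456 | balance=93074
4 | pay 29683 | balance=64470

64470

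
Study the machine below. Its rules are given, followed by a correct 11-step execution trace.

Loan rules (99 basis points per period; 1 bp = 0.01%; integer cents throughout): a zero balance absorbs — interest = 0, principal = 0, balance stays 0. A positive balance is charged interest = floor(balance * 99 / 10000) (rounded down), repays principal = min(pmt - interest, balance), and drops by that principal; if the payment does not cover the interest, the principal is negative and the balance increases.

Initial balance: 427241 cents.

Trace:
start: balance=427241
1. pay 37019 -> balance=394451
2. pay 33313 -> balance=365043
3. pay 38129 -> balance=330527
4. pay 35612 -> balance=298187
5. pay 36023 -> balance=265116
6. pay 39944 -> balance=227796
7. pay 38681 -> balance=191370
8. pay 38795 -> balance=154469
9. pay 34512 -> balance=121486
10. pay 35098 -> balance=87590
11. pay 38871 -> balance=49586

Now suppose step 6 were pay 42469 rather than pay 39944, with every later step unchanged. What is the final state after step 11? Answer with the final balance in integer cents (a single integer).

(re-executing from step 6 with the substitution; state before step 6: balance=265116)
6. pay 42469 -> balance=225271
7. pay 38681 -> balance=188820
8. pay 38795 -> balance=151894
9. pay 34512 -> balance=118885
10. pay 35098 -> balance=84963
11. pay 38871 -> balance=46933

46933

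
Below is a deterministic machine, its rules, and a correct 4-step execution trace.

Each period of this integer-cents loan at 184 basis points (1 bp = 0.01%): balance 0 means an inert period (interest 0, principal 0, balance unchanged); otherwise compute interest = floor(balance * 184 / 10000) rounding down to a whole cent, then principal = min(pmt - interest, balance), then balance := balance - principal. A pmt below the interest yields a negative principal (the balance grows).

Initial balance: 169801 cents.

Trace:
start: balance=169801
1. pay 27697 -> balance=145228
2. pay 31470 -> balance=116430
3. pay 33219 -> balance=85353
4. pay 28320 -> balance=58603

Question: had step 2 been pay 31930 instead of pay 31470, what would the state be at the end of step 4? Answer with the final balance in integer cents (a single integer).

(re-executing from step 2 with the substitution; state before step 2: balance=145228)
2. pay 31930 -> balance=115970
3. pay 33219 -> balance=84884
4. pay 28320 -> balance=58125

58125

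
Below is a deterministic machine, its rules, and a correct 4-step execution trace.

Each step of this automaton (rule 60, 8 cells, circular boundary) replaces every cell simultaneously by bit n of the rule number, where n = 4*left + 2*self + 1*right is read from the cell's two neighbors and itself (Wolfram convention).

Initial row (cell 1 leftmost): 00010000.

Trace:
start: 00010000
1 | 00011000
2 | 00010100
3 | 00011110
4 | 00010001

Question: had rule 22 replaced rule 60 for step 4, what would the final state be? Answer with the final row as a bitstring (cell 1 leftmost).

(re-executing step 4 under rule 22; state before step 4: 00011110)
4 | 00100001

00100001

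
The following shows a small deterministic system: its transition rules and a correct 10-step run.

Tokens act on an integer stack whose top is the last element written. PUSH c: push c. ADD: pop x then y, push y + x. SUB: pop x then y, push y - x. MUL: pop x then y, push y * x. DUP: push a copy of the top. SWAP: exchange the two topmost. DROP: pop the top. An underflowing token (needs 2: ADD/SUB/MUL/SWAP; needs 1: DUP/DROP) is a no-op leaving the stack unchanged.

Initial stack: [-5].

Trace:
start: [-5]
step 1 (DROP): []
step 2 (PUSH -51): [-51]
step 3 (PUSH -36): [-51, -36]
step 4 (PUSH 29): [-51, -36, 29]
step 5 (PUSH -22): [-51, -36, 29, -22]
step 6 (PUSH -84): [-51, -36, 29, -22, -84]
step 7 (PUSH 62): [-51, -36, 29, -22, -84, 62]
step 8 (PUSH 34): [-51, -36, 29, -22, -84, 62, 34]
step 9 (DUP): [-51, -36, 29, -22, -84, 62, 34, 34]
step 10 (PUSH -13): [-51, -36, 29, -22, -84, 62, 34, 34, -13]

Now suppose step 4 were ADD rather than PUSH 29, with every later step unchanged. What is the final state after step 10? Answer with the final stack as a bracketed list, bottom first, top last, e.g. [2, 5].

[-87, -22, -84, 62, 34, 34, -13]

(re-executing from step 4 with the substitution; state before step 4: [-51, -36])
step 4 (ADD): [-87]
step 5 (PUSH -22): [-87, -22]
step 6 (PUSH -84): [-87, -22, -84]
step 7 (PUSH 62): [-87, -22, -84, 62]
step 8 (PUSH 34): [-87, -22, -84, 62, 34]
step 9 (DUP): [-87, -22, -84, 62, 34, 34]
step 10 (PUSH -13): [-87, -22, -84, 62, 34, 34, -13]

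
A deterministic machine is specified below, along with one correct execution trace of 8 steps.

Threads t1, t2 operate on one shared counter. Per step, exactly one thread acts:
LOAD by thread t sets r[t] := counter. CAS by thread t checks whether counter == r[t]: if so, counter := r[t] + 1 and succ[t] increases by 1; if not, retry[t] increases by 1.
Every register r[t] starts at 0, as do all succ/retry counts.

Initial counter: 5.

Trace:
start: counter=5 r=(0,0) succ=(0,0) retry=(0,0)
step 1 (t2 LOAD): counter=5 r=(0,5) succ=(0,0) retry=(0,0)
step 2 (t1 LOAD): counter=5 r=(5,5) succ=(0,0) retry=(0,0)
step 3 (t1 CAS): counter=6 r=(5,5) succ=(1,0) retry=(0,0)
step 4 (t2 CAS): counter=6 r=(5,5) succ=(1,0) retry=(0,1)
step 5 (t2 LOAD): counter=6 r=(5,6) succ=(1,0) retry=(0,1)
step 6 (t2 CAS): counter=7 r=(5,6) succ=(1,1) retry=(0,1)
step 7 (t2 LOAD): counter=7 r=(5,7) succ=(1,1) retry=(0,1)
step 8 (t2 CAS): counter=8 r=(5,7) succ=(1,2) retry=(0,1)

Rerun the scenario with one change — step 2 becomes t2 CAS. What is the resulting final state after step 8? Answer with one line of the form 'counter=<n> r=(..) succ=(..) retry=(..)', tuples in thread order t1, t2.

(re-executing from step 2 with the substitution; state before step 2: counter=5 r=(0,5) succ=(0,0) retry=(0,0))
step 2 (t2 CAS): counter=6 r=(0,5) succ=(0,1) retry=(0,0)
step 3 (t1 CAS): counter=6 r=(0,5) succ=(0,1) retry=(1,0)
step 4 (t2 CAS): counter=6 r=(0,5) succ=(0,1) retry=(1,1)
step 5 (t2 LOAD): counter=6 r=(0,6) succ=(0,1) retry=(1,1)
step 6 (t2 CAS): counter=7 r=(0,6) succ=(0,2) retry=(1,1)
step 7 (t2 LOAD): counter=7 r=(0,7) succ=(0,2) retry=(1,1)
step 8 (t2 CAS): counter=8 r=(0,7) succ=(0,3) retry=(1,1)

counter=8 r=(0,7) succ=(0,3) retry=(1,1)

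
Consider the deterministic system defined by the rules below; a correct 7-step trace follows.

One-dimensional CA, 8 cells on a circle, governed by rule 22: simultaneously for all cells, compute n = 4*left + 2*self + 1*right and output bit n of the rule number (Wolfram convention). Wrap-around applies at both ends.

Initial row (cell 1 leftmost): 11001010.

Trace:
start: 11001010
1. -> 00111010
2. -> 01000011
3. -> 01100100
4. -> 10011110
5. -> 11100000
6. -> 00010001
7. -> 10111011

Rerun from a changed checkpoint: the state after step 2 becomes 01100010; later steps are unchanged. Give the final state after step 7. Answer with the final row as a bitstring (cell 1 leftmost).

00000000

state after step 2 := 01100010
3. -> 10010111
4. -> 01110000
5. -> 10001000
6. -> 11011101
7. -> 00000000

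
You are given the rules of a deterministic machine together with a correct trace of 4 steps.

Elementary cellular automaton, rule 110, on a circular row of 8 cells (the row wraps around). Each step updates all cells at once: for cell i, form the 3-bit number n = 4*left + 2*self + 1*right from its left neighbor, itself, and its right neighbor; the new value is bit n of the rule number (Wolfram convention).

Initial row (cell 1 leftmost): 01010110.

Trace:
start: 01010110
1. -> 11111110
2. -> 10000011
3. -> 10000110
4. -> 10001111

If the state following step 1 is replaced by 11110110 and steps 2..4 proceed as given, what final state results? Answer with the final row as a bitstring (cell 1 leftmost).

state after step 1 := 11110110
2. -> 10011111
3. -> 10110000
4. -> 11110001

11110001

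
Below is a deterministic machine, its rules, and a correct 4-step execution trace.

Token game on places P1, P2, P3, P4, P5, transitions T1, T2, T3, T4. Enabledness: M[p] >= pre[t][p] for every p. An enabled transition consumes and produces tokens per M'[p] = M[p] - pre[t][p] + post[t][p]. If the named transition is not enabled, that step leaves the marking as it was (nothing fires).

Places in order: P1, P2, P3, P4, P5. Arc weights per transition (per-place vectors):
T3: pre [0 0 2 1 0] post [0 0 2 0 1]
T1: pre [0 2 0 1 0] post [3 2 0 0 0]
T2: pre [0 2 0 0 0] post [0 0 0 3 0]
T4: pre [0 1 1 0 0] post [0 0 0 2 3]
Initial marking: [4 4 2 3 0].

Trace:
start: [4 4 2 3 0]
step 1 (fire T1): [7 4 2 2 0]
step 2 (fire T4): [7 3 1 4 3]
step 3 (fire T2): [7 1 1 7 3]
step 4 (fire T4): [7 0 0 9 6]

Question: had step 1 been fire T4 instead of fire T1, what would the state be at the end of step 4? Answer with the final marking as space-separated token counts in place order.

(re-executing from step 1 with the substitution; state before step 1: [4 4 2 3 0])
step 1 (fire T4): [4 3 1 5 3]
step 2 (fire T4): [4 2 0 7 6]
step 3 (fire T2): [4 0 0 10 6]
step 4 (fire T4): [4 0 0 10 6]

4 0 0 10 6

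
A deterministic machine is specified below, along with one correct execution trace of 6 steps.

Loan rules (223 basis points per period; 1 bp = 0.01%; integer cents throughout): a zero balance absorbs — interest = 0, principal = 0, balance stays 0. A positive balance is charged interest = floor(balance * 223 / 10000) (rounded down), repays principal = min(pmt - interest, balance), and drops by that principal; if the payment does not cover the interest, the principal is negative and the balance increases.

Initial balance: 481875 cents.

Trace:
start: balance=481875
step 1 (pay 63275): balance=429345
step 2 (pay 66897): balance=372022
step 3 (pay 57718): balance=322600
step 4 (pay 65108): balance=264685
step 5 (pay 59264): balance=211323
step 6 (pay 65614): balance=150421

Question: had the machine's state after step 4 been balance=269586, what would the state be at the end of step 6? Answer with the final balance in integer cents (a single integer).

state after step 4 := balance=269586
step 5 (pay 59264): balance=216333
step 6 (pay 65614): balance=155543

155543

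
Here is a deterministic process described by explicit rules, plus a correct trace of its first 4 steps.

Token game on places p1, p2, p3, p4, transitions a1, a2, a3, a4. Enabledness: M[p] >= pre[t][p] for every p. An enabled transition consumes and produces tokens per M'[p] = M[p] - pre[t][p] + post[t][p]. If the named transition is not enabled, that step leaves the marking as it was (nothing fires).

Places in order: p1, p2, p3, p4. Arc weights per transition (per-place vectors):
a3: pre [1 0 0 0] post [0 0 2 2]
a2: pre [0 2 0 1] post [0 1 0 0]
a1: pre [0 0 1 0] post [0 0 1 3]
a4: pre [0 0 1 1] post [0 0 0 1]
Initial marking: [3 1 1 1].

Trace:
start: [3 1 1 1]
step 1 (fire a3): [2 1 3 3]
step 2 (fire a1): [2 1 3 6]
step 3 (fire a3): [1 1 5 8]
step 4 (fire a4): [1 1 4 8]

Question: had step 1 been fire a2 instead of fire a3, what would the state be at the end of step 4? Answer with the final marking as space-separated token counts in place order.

2 1 2 6

(re-executing from step 1 with the substitution; state before step 1: [3 1 1 1])
step 1 (fire a2): [3 1 1 1]
step 2 (fire a1): [3 1 1 4]
step 3 (fire a3): [2 1 3 6]
step 4 (fire a4): [2 1 2 6]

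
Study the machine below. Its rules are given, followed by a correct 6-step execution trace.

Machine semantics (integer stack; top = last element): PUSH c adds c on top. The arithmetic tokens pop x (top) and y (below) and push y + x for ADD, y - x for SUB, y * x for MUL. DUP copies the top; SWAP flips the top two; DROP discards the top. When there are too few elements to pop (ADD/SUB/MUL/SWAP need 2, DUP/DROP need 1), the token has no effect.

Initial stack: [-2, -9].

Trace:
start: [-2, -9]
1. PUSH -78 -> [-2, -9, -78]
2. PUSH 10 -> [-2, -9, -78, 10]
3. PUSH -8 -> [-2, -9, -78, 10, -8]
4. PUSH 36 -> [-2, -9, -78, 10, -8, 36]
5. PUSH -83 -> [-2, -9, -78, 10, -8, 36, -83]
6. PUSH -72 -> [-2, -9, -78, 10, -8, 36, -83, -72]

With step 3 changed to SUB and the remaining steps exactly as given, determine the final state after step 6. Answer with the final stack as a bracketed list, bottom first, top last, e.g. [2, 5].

(re-executing from step 3 with the substitution; state before step 3: [-2, -9, -78, 10])
3. SUB -> [-2, -9, -88]
4. PUSH 36 -> [-2, -9, -88, 36]
5. PUSH -83 -> [-2, -9, -88, 36, -83]
6. PUSH -72 -> [-2, -9, -88, 36, -83, -72]

[-2, -9, -88, 36, -83, -72]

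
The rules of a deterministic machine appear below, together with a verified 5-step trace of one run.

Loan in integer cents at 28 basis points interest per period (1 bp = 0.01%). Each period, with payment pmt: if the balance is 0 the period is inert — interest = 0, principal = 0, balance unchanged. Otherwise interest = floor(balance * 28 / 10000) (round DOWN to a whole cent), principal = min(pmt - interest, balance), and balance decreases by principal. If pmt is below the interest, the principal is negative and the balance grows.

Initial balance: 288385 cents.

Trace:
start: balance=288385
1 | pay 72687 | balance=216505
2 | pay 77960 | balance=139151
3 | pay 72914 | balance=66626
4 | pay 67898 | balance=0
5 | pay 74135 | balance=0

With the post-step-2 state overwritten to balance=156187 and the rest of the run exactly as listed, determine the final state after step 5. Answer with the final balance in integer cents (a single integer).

state after step 2 := balance=156187
3 | pay 72914 | balance=83710
4 | pay 67898 | balance=16046
5 | pay 74135 | balance=0

0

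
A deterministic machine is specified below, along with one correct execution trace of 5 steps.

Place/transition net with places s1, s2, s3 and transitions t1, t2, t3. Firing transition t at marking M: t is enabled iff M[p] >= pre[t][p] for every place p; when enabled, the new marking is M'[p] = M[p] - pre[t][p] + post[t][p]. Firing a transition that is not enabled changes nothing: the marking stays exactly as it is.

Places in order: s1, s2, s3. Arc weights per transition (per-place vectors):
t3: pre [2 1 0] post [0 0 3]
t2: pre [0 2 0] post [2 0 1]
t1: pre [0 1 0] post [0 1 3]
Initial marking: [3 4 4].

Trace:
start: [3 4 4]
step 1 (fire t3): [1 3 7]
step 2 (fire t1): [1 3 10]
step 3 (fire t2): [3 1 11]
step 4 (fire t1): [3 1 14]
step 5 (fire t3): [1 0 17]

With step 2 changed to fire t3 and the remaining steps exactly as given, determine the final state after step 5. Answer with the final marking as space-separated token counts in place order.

(re-executing from step 2 with the substitution; state before step 2: [1 3 7])
step 2 (fire t3): [1 3 7]
step 3 (fire t2): [3 1 8]
step 4 (fire t1): [3 1 11]
step 5 (fire t3): [1 0 14]

1 0 14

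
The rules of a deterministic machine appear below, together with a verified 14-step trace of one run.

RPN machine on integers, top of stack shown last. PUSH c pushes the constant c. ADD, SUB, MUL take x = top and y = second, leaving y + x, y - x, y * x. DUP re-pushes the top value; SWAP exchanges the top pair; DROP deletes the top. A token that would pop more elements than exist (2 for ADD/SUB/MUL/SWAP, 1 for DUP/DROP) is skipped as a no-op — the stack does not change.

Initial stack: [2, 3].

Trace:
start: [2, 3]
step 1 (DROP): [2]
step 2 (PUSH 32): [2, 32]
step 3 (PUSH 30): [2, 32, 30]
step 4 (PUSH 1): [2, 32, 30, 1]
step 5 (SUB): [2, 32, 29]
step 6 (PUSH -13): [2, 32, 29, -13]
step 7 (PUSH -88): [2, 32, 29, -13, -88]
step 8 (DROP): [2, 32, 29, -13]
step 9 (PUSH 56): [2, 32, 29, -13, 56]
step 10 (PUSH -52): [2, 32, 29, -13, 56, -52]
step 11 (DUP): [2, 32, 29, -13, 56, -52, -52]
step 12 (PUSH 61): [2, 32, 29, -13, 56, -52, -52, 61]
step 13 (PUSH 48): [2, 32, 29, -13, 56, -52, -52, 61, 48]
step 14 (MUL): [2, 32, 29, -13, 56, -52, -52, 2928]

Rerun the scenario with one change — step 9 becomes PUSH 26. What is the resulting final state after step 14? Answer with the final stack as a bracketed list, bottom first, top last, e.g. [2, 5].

(re-executing from step 9 with the substitution; state before step 9: [2, 32, 29, -13])
step 9 (PUSH 26): [2, 32, 29, -13, 26]
step 10 (PUSH -52): [2, 32, 29, -13, 26, -52]
step 11 (DUP): [2, 32, 29, -13, 26, -52, -52]
step 12 (PUSH 61): [2, 32, 29, -13, 26, -52, -52, 61]
step 13 (PUSH 48): [2, 32, 29, -13, 26, -52, -52, 61, 48]
step 14 (MUL): [2, 32, 29, -13, 26, -52, -52, 2928]

[2, 32, 29, -13, 26, -52, -52, 2928]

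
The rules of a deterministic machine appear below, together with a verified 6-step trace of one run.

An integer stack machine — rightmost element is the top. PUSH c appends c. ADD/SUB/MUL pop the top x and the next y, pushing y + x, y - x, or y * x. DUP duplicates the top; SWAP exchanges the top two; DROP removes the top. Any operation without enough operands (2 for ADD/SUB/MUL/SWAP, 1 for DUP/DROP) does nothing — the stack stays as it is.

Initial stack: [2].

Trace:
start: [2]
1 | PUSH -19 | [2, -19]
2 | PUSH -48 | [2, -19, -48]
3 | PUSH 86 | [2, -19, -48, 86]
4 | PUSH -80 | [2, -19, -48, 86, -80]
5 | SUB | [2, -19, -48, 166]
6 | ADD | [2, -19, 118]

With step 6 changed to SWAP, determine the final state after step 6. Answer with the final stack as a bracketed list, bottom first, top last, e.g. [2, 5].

(re-executing from step 6 with the substitution; state before step 6: [2, -19, -48, 166])
6 | SWAP | [2, -19, 166, -48]

[2, -19, 166, -48]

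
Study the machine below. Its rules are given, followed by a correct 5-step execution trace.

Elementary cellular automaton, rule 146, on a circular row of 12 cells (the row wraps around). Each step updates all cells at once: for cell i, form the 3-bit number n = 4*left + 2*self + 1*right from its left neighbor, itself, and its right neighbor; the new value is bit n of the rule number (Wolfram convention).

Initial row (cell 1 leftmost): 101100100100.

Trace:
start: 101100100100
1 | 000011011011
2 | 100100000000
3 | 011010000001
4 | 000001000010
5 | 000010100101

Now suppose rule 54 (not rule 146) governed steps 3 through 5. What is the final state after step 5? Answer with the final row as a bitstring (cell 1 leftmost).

(re-executing steps 3..5 under rule 54; state before step 3: 100100000000)
3 | 111110000001
4 | 000001000010
5 | 000011100111

000011100111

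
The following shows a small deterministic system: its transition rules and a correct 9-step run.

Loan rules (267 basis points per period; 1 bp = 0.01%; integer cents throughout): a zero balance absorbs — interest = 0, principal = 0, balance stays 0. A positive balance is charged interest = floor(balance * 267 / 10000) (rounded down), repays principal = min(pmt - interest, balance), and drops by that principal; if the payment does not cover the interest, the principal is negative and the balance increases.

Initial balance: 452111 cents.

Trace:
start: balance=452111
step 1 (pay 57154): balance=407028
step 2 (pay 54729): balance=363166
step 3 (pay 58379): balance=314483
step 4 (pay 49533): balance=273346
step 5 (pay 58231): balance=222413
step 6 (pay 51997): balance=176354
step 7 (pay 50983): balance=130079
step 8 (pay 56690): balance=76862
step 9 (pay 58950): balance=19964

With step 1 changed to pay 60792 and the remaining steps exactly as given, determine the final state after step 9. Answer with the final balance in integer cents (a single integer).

15472

(re-executing from step 1 with the substitution; state before step 1: balance=452111)
step 1 (pay 60792): balance=403390
step 2 (pay 54729): balance=359431
step 3 (pay 58379): balance=310648
step 4 (pay 49533): balance=269409
step 5 (pay 58231): balance=218371
step 6 (pay 51997): balance=172204
step 7 (pay 50983): balance=125818
step 8 (pay 56690): balance=72487
step 9 (pay 58950): balance=15472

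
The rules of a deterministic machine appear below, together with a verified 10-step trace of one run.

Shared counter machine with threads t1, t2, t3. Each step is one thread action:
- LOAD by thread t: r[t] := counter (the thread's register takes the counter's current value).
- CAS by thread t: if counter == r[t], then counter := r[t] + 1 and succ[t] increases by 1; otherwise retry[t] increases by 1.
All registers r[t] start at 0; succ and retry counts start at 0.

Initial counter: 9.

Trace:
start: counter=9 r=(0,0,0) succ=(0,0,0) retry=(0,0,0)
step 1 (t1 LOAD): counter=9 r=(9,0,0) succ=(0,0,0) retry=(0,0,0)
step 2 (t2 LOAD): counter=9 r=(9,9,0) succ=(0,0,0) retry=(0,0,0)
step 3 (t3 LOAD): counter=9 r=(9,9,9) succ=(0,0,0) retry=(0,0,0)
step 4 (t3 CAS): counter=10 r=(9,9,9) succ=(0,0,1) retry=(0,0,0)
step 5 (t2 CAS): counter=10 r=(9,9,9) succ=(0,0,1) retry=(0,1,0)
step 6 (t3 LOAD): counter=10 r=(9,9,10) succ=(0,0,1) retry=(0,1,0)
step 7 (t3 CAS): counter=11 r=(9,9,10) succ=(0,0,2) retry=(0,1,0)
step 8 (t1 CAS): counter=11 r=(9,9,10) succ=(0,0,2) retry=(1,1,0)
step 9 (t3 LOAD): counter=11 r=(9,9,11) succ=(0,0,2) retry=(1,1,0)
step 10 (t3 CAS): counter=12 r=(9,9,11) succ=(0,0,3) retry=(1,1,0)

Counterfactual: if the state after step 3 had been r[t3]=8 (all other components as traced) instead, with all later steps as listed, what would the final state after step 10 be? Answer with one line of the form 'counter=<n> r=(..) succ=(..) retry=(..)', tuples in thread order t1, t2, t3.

state after step 3 := counter=9 r=(9,9,8) succ=(0,0,0) retry=(0,0,0)
step 4 (t3 CAS): counter=9 r=(9,9,8) succ=(0,0,0) retry=(0,0,1)
step 5 (t2 CAS): counter=10 r=(9,9,8) succ=(0,1,0) retry=(0,0,1)
step 6 (t3 LOAD): counter=10 r=(9,9,10) succ=(0,1,0) retry=(0,0,1)
step 7 (t3 CAS): counter=11 r=(9,9,10) succ=(0,1,1) retry=(0,0,1)
step 8 (t1 CAS): counter=11 r=(9,9,10) succ=(0,1,1) retry=(1,0,1)
step 9 (t3 LOAD): counter=11 r=(9,9,11) succ=(0,1,1) retry=(1,0,1)
step 10 (t3 CAS): counter=12 r=(9,9,11) succ=(0,1,2) retry=(1,0,1)

counter=12 r=(9,9,11) succ=(0,1,2) retry=(1,0,1)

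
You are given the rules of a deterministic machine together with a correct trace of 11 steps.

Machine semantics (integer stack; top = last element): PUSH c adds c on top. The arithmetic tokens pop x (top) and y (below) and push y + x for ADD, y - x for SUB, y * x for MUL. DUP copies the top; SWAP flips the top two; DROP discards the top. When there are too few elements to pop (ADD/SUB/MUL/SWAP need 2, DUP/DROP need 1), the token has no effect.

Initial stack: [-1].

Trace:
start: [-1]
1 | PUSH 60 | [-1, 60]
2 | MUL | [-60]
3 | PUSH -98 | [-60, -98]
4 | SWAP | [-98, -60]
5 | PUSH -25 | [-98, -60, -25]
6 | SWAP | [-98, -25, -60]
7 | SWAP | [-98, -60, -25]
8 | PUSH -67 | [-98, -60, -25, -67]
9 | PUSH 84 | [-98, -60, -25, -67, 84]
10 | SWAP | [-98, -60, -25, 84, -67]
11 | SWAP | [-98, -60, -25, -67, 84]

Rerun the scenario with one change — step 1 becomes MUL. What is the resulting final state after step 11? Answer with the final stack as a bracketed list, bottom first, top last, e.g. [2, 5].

[-98, -1, -25, -67, 84]

(re-executing from step 1 with the substitution; state before step 1: [-1])
1 | MUL | [-1]
2 | MUL | [-1]
3 | PUSH -98 | [-1, -98]
4 | SWAP | [-98, -1]
5 | PUSH -25 | [-98, -1, -25]
6 | SWAP | [-98, -25, -1]
7 | SWAP | [-98, -1, -25]
8 | PUSH -67 | [-98, -1, -25, -67]
9 | PUSH 84 | [-98, -1, -25, -67, 84]
10 | SWAP | [-98, -1, -25, 84, -67]
11 | SWAP | [-98, -1, -25, -67, 84]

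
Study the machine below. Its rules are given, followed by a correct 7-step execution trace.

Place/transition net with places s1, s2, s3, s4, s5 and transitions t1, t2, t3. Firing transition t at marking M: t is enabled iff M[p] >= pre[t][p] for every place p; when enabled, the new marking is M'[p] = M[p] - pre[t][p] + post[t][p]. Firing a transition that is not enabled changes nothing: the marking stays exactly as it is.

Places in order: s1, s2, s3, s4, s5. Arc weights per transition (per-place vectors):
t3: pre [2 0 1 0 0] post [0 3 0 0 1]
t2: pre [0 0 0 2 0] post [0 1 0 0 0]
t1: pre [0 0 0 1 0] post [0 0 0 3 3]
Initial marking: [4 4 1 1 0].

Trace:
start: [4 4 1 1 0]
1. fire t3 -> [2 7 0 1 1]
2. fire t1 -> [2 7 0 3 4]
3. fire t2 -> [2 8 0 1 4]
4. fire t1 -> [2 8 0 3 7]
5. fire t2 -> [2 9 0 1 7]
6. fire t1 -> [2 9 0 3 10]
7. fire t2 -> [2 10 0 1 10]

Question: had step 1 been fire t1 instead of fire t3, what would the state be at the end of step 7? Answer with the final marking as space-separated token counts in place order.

(re-executing from step 1 with the substitution; state before step 1: [4 4 1 1 0])
1. fire t1 -> [4 4 1 3 3]
2. fire t1 -> [4 4 1 5 6]
3. fire t2 -> [4 5 1 3 6]
4. fire t1 -> [4 5 1 5 9]
5. fire t2 -> [4 6 1 3 9]
6. fire t1 -> [4 6 1 5 12]
7. fire t2 -> [4 7 1 3 12]

4 7 1 3 12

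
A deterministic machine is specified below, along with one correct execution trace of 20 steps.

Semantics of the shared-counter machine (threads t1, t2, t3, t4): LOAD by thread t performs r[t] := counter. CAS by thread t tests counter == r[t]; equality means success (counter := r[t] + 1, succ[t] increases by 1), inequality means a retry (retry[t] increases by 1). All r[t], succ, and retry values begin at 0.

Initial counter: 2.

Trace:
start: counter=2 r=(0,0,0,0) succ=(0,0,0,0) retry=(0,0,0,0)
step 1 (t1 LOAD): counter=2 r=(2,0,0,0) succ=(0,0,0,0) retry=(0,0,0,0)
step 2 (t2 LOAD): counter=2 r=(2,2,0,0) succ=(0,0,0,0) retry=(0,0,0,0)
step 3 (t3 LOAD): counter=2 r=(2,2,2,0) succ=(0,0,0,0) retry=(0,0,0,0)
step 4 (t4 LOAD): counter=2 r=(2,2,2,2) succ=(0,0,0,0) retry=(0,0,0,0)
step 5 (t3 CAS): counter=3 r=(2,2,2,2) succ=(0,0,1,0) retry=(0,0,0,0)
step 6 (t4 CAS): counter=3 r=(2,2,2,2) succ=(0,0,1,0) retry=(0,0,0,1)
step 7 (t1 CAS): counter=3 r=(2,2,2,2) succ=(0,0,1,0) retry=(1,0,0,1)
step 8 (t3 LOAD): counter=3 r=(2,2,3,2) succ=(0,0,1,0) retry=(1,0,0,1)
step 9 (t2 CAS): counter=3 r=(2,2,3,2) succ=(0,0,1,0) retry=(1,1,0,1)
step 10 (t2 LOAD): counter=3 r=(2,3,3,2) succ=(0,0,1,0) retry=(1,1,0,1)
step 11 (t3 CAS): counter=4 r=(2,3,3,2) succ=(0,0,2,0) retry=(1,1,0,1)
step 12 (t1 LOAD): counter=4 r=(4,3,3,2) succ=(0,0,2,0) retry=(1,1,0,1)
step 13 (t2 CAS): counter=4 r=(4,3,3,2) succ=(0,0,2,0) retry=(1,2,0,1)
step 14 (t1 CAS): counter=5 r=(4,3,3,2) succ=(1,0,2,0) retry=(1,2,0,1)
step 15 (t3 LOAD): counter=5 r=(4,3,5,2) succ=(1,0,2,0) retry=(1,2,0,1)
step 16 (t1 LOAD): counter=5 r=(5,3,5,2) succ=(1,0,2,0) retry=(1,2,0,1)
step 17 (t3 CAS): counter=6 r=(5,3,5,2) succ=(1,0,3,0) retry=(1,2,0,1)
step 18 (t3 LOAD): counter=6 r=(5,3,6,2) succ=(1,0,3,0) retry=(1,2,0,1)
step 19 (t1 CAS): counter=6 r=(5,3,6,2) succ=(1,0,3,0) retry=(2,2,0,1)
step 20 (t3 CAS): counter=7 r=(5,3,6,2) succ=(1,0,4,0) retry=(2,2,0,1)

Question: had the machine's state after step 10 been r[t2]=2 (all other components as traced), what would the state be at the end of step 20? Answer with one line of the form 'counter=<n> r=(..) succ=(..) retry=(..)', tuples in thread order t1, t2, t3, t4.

state after step 10 := counter=3 r=(2,2,3,2) succ=(0,0,1,0) retry=(1,1,0,1)
step 11 (t3 CAS): counter=4 r=(2,2,3,2) succ=(0,0,2,0) retry=(1,1,0,1)
step 12 (t1 LOAD): counter=4 r=(4,2,3,2) succ=(0,0,2,0) retry=(1,1,0,1)
step 13 (t2 CAS): counter=4 r=(4,2,3,2) succ=(0,0,2,0) retry=(1,2,0,1)
step 14 (t1 CAS): counter=5 r=(4,2,3,2) succ=(1,0,2,0) retry=(1,2,0,1)
step 15 (t3 LOAD): counter=5 r=(4,2,5,2) succ=(1,0,2,0) retry=(1,2,0,1)
step 16 (t1 LOAD): counter=5 r=(5,2,5,2) succ=(1,0,2,0) retry=(1,2,0,1)
step 17 (t3 CAS): counter=6 r=(5,2,5,2) succ=(1,0,3,0) retry=(1,2,0,1)
step 18 (t3 LOAD): counter=6 r=(5,2,6,2) succ=(1,0,3,0) retry=(1,2,0,1)
step 19 (t1 CAS): counter=6 r=(5,2,6,2) succ=(1,0,3,0) retry=(2,2,0,1)
step 20 (t3 CAS): counter=7 r=(5,2,6,2) succ=(1,0,4,0) retry=(2,2,0,1)

counter=7 r=(5,2,6,2) succ=(1,0,4,0) retry=(2,2,0,1)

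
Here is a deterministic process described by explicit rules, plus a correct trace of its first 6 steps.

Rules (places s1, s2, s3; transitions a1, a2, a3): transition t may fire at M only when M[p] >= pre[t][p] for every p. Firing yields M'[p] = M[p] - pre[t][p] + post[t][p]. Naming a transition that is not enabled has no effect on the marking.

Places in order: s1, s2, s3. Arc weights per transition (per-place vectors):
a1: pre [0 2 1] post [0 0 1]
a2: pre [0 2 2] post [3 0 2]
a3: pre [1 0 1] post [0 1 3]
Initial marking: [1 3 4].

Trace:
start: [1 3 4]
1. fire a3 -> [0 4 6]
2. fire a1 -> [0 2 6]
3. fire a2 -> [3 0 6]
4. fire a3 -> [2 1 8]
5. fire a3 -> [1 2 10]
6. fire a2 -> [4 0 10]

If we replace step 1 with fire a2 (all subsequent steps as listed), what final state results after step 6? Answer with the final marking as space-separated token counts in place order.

5 1 8

(re-executing from step 1 with the substitution; state before step 1: [1 3 4])
1. fire a2 -> [4 1 4]
2. fire a1 -> [4 1 4]
3. fire a2 -> [4 1 4]
4. fire a3 -> [3 2 6]
5. fire a3 -> [2 3 8]
6. fire a2 -> [5 1 8]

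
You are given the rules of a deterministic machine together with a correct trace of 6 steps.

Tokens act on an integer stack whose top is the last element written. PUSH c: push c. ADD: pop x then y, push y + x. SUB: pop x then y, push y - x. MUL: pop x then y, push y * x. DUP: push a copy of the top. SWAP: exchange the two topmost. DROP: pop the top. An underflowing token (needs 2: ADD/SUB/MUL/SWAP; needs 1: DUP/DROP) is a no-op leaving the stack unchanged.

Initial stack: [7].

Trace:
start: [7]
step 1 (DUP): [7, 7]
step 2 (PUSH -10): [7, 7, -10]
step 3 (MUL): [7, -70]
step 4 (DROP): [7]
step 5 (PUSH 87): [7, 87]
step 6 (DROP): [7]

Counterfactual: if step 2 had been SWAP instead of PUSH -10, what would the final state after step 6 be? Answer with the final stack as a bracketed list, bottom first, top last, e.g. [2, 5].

[]

(re-executing from step 2 with the substitution; state before step 2: [7, 7])
step 2 (SWAP): [7, 7]
step 3 (MUL): [49]
step 4 (DROP): []
step 5 (PUSH 87): [87]
step 6 (DROP): []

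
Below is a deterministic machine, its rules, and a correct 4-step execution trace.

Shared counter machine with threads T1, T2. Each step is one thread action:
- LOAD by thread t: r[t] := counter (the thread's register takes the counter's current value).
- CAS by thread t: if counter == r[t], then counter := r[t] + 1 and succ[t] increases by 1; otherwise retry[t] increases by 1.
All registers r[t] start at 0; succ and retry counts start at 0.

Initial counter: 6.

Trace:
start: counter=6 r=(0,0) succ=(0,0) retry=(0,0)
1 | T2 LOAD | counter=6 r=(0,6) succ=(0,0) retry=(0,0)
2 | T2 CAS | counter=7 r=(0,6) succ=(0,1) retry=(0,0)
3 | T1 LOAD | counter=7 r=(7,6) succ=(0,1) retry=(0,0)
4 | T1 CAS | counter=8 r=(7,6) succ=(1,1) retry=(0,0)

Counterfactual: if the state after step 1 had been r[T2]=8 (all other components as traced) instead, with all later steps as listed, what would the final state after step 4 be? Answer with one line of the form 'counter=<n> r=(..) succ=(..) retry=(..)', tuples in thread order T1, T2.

counter=7 r=(6,8) succ=(1,0) retry=(0,1)

state after step 1 := counter=6 r=(0,8) succ=(0,0) retry=(0,0)
2 | T2 CAS | counter=6 r=(0,8) succ=(0,0) retry=(0,1)
3 | T1 LOAD | counter=6 r=(6,8) succ=(0,0) retry=(0,1)
4 | T1 CAS | counter=7 r=(6,8) succ=(1,0) retry=(0,1)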